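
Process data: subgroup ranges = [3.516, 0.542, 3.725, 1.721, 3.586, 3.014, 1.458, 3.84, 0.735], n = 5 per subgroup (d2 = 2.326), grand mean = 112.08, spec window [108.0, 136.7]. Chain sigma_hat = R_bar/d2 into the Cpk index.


R_bar = (3.516 + 0.542 + 3.725 + 1.721 + 3.586 + 3.014 + 1.458 + 3.84 + 0.735) / 9 = 2.4596667
sigma = R_bar / d2 = 2.4596667 / 2.326 = 1.0574663
Cp = (USL - LSL)/(6*sigma) = (136.7 - 108.0)/(6*1.0574663) = 4.5234
Cpu = (136.7 - 112.08)/(3*1.0574663) = 7.7607
Cpl = (112.08 - 108.0)/(3*1.0574663) = 1.2861
Cpk = min(Cpu, Cpl) = 1.2861

1.2861


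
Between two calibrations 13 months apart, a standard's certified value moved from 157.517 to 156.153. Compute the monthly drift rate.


rate = (v2 - v1) / months
= (156.153 - 157.517) / 13
= -1.3640 / 13
= -0.1049

-0.1049


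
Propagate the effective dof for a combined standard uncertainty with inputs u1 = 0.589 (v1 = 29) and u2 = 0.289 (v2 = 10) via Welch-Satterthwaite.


uc = sqrt(u1^2 + u2^2) = sqrt(0.589^2 + 0.289^2) = 0.65608079
v_eff = uc^4 / (u1^4/v1 + u2^4/v2)
= 0.65608079^4 / (0.589^4/29 + 0.289^4/10)
= 0.18528032 / 0.0048477199
v_eff = 38.2201

38.2201


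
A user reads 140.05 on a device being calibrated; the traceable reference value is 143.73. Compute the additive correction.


Correction = standard - reading
= 143.73 - 140.05
= 3.6800

3.6800


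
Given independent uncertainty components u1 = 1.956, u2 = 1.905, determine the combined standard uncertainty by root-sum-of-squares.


uc = sqrt(1.956^2 + 1.905^2)
uc = sqrt(7.454961)
uc = 2.7304

2.7304


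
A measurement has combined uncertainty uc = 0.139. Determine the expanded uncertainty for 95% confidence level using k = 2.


U = k * uc
U = 2 * 0.139
U = 0.2780

0.2780


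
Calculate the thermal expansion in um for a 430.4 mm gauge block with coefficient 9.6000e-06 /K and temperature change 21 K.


dL = L * alpha * dT
= 430.4 * 9.6000e-06 * 21
= 0.0867686 mm
dL_um = 0.0867686 * 1000 = 86.7686 um

86.7686


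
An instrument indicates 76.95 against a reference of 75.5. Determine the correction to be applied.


Correction = standard - reading
= 75.5 - 76.95
= -1.4500

-1.4500


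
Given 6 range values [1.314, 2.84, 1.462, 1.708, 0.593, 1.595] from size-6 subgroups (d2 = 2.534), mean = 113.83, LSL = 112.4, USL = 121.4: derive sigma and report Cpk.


R_bar = (1.314 + 2.84 + 1.462 + 1.708 + 0.593 + 1.595) / 6 = 1.5853333
sigma = R_bar / d2 = 1.5853333 / 2.534 = 0.62562482
Cp = (USL - LSL)/(6*sigma) = (121.4 - 112.4)/(6*0.62562482) = 2.3976
Cpu = (121.4 - 113.83)/(3*0.62562482) = 4.0333
Cpl = (113.83 - 112.4)/(3*0.62562482) = 0.7619
Cpk = min(Cpu, Cpl) = 0.7619

0.7619


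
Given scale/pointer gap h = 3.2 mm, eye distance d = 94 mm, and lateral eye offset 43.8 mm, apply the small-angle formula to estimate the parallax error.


error = h * offset / d
= 3.2 * 43.8 / 94
= 1.4911

1.4911


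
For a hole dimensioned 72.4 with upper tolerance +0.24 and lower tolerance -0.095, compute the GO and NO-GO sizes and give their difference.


GO = nominal - lower_tol (smallest hole = maximum material condition)
GO = 72.4 - 0.095 = 72.305
NO-GO = nominal + upper_tol (largest hole = least material condition)
NO-GO = 72.4 + 0.24 = 72.64
spread = NO-GO - GO = 72.64 - 72.305 = 0.3350

0.3350


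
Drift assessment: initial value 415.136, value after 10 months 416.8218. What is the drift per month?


rate = (v2 - v1) / months
= (416.8218 - 415.136) / 10
= 1.6858 / 10
= 0.1686

0.1686


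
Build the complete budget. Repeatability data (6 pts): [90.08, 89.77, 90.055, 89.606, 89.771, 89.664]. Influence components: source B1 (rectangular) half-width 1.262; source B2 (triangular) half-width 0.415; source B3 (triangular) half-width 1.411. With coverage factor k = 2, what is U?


mean = (90.08 + 89.77 + 90.055 + 89.606 + 89.771 + 89.664) / 6 = 89.82433333
s = sqrt(sum((x - mean)^2)/(n-1)) = 0.19886947
u_A = s / sqrt(n) = 0.19886947 / sqrt(6) = 0.081188121
u_B1 = 1.262 / sqrt(3) = 0.72861604
u_B2 = 0.415 / sqrt(6) = 0.16942304
u_B3 = 1.411 / sqrt(6) = 0.57603834
uc = sqrt(0.081188121^2 + 0.72861604^2 + 0.16942304^2 + 0.57603834^2) = 0.94762713
U = k * uc = 2 * 0.94762713
U = 1.8953

1.8953


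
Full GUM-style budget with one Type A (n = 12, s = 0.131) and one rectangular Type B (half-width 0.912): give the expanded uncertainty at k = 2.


u_A = s / sqrt(n) = 0.131 / sqrt(12) = 0.037816443
u_B = half_width / sqrt(3) = 0.912 / sqrt(3) = 0.52654345
uc = sqrt(u_A^2 + u_B^2) = sqrt(0.037816443^2 + 0.52654345^2) = 0.5278997
U = k * uc = 2 * 0.5278997
U = 1.0558

1.0558


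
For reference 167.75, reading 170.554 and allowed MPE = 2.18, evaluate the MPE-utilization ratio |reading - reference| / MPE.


e = indication - reference = 170.554 - 167.75 = 2.8040
|e| = 2.8040
ratio = |e| / MPE = 2.8040 / 2.18
ratio = 1.2862

1.2862


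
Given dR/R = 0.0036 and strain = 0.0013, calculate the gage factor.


GF = (dR/R) / epsilon
= 0.0036 / 0.0013
= 2.7692

2.7692


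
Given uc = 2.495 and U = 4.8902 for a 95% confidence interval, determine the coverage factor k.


k = U / uc
k = 4.8902 / 2.495
k = 1.96

1.96


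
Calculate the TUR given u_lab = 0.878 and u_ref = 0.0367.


TUR = u_lab / u_ref
= 0.878 / 0.0367
= 23.9237

23.9237


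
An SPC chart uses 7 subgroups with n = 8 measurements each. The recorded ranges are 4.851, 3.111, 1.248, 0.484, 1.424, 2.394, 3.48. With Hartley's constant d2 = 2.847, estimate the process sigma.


R_bar = (4.851 + 3.111 + 1.248 + 0.484 + 1.424 + 2.394 + 3.48) / 7
R_bar = 16.992 / 7 = 2.4274286
sigma_hat = R_bar / d2 = 2.4274286 / 2.847 = 0.8526

0.8526


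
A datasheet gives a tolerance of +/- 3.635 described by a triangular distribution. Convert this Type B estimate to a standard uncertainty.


u_B = half_width / sqrt(6)
u_B = 3.635 / 2.4494897
u_B = 1.4840

1.4840


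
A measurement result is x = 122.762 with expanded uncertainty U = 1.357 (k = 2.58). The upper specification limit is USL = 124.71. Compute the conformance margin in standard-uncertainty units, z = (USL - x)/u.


u = U / k = 1.357 / 2.58 = 0.52596899
margin = |USL - x| = |124.71 - 122.762| = 1.948
z = margin / u = 1.948 / 0.52596899
z = 3.7036

3.7036


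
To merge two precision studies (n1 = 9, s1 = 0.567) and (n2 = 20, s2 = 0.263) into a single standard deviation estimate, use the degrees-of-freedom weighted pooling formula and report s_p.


s_p = sqrt(((n1-1)*s1^2 + (n2-1)*s2^2) / (n1+n2-2))
numerator = (9-1)*0.567^2 + (20-1)*0.263^2 = 2.571912 + 1.314211 = 3.886123
denominator = 9 + 20 - 2 = 27
s_p^2 = 3.886123 / 27 = 0.14393048
s_p = sqrt(0.14393048) = 0.3794

0.3794


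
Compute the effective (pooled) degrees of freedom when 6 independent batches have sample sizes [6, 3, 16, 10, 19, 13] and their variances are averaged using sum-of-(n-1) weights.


nu = sum_i (n_i - 1)
nu = ((6 - 1) + (3 - 1) + (16 - 1) + (10 - 1) + (19 - 1) + (13 - 1))
nu = 5 + 2 + 15 + 9 + 18 + 12
nu = 61

61


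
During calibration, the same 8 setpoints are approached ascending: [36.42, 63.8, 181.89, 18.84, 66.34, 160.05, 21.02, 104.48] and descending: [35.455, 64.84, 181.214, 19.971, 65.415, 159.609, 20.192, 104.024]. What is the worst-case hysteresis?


|36.42 - 35.455| = 0.9650
|63.8 - 64.84| = 1.0400
|181.89 - 181.214| = 0.6760
|18.84 - 19.971| = 1.1310
|66.34 - 65.415| = 0.9250
|160.05 - 159.609| = 0.4410
|21.02 - 20.192| = 0.8280
|104.48 - 104.024| = 0.4560
hysteresis = max(diffs) = 1.1310

1.1310


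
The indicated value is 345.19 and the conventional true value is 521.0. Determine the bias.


Systematic error = measured - true
= 345.19 - 521.0
= -175.8100

-175.8100


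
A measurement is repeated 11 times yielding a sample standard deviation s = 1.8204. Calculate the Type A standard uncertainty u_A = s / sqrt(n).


u_A = s / sqrt(n)
u_A = 1.8204 / sqrt(11)
u_A = 1.8204 / 3.3166248
u_A = 0.5489

0.5489


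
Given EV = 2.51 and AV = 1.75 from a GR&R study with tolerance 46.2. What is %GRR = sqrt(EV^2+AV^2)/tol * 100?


GRR = sqrt(EV^2 + AV^2) = sqrt(2.51^2 + 1.75^2) = 3.0598366
%GRR = GRR / tol * 100 = 3.0598366 / 46.2 * 100
%GRR = 6.6230

6.6230


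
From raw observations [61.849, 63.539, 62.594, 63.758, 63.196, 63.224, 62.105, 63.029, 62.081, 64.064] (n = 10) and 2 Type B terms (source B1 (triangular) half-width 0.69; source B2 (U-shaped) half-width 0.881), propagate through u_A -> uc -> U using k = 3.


mean = (61.849 + 63.539 + 62.594 + 63.758 + 63.196 + 63.224 + 62.105 + 63.029 + 62.081 + 64.064) / 10 = 62.9439
s = sqrt(sum((x - mean)^2)/(n-1)) = 0.75941241
u_A = s / sqrt(n) = 0.75941241 / sqrt(10) = 0.24014729
u_B1 = 0.69 / sqrt(6) = 0.28169132
u_B2 = 0.881 / sqrt(2) = 0.62296107
uc = sqrt(0.24014729^2 + 0.28169132^2 + 0.62296107^2) = 0.72463868
U = k * uc = 3 * 0.72463868
U = 2.1739

2.1739


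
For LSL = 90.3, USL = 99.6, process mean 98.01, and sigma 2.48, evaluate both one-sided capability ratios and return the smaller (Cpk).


Cpu = (USL - mean) / (3*sigma) = (99.6 - 98.01) / (3*2.48) = 0.2137
Cpl = (mean - LSL) / (3*sigma) = (98.01 - 90.3) / (3*2.48) = 1.0363
Cpk = min(Cpu, Cpl) = 0.2137

0.2137


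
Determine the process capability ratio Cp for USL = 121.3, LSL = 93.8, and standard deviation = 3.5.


Cp = (USL - LSL) / (6 * sigma)
= (121.3 - 93.8) / (6 * 3.5)
= 27.5000 / 21.0000
= 1.3095

1.3095


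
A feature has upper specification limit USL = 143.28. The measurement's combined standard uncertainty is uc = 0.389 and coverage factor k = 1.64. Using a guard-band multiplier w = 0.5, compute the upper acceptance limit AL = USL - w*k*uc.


U = k * uc = 1.64 * 0.389 = 0.63796
guard band g = w * U = 0.5 * 0.63796 = 0.31898
AL = USL - g = 143.28 - 0.31898
AL = 142.9610

142.9610


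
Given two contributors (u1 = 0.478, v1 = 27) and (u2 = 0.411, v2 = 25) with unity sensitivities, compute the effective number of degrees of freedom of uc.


uc = sqrt(u1^2 + u2^2) = sqrt(0.478^2 + 0.411^2) = 0.63040067
v_eff = uc^4 / (u1^4/v1 + u2^4/v2)
= 0.63040067^4 / (0.478^4/27 + 0.411^4/25)
= 0.15793074 / 0.0030748884
v_eff = 51.3615

51.3615


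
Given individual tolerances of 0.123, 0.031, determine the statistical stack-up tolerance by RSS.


RSS = sqrt(0.123^2 + 0.031^2)
= sqrt(0.01609)
= 0.1268

0.1268


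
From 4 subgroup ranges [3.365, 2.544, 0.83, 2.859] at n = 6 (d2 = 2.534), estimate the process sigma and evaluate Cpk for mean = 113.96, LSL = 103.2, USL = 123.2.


R_bar = (3.365 + 2.544 + 0.83 + 2.859) / 4 = 2.3995
sigma = R_bar / d2 = 2.3995 / 2.534 = 0.94692186
Cp = (USL - LSL)/(6*sigma) = (123.2 - 103.2)/(6*0.94692186) = 3.5202
Cpu = (123.2 - 113.96)/(3*0.94692186) = 3.2526
Cpl = (113.96 - 103.2)/(3*0.94692186) = 3.7877
Cpk = min(Cpu, Cpl) = 3.2526

3.2526


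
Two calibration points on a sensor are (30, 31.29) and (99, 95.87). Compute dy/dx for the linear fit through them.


slope = (y2 - y1) / (x2 - x1)
= (95.87 - 31.29) / (99 - 30)
= 64.5800 / 69
= 0.9359

0.9359


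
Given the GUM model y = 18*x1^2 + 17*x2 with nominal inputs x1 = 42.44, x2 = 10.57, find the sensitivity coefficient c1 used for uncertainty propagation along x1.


y = 18*x1^2 + 17*x2
dy/dx1 = 2*18*x1
Evaluate at x1 = 42.44: c1 = 36 * 42.44
c1 = 1527.8400

1527.8400


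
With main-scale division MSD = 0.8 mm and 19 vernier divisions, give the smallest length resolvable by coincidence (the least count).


LC = MSD / n_div
= 0.8 / 19
= 0.0421

0.0421


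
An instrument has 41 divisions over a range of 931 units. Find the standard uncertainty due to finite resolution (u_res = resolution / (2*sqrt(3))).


resolution = range / divisions
resolution = 931 / 41 = 22.707317
u_res = resolution / (2*sqrt(3))
u_res = 22.707317 / 3.4641016
u_res = 6.5550

6.5550


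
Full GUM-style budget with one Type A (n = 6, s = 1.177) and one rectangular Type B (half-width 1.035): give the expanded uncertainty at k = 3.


u_A = s / sqrt(n) = 1.177 / sqrt(6) = 0.48050824
u_B = half_width / sqrt(3) = 1.035 / sqrt(3) = 0.59755753
uc = sqrt(u_A^2 + u_B^2) = sqrt(0.48050824^2 + 0.59755753^2) = 0.76678757
U = k * uc = 3 * 0.76678757
U = 2.3004

2.3004


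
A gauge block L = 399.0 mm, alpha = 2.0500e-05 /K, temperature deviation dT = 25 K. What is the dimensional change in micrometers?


dL = L * alpha * dT
= 399.0 * 2.0500e-05 * 25
= 0.2044875 mm
dL_um = 0.2044875 * 1000 = 204.4875 um

204.4875


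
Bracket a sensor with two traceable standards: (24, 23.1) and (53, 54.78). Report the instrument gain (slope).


slope = (y2 - y1) / (x2 - x1)
= (54.78 - 23.1) / (53 - 24)
= 31.6800 / 29
= 1.0924

1.0924


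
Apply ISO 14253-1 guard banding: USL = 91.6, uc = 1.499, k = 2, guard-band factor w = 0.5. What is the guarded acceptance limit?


U = k * uc = 2 * 1.499 = 2.998
guard band g = w * U = 0.5 * 2.998 = 1.499
AL = USL - g = 91.6 - 1.499
AL = 90.1010

90.1010


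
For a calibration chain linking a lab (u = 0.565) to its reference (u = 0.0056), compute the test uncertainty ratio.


TUR = u_lab / u_ref
= 0.565 / 0.0056
= 100.8929

100.8929


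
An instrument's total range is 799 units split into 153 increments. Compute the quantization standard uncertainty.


resolution = range / divisions
resolution = 799 / 153 = 5.2222222
u_res = resolution / (2*sqrt(3))
u_res = 5.2222222 / 3.4641016
u_res = 1.5075

1.5075


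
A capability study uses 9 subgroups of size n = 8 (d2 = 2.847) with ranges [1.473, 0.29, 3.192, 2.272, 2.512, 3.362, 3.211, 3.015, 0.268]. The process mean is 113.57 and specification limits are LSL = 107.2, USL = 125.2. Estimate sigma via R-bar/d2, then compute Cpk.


R_bar = (1.473 + 0.29 + 3.192 + 2.272 + 2.512 + 3.362 + 3.211 + 3.015 + 0.268) / 9 = 2.1772222
sigma = R_bar / d2 = 2.1772222 / 2.847 = 0.76474261
Cp = (USL - LSL)/(6*sigma) = (125.2 - 107.2)/(6*0.76474261) = 3.9229
Cpu = (125.2 - 113.57)/(3*0.76474261) = 5.0692
Cpl = (113.57 - 107.2)/(3*0.76474261) = 2.7765
Cpk = min(Cpu, Cpl) = 2.7765

2.7765


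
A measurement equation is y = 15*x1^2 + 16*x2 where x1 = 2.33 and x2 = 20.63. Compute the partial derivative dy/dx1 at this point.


y = 15*x1^2 + 16*x2
dy/dx1 = 2*15*x1
Evaluate at x1 = 2.33: c1 = 30 * 2.33
c1 = 69.9000

69.9000


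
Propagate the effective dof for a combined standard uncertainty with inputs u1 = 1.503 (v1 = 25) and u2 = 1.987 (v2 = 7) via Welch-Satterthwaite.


uc = sqrt(u1^2 + u2^2) = sqrt(1.503^2 + 1.987^2) = 2.4914209
v_eff = uc^4 / (u1^4/v1 + u2^4/v2)
= 2.4914209^4 / (1.503^4/25 + 1.987^4/7)
= 38.52906 / 2.4309875
v_eff = 15.8491

15.8491


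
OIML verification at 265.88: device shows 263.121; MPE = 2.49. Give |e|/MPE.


e = indication - reference = 263.121 - 265.88 = -2.7590
|e| = 2.7590
ratio = |e| / MPE = 2.7590 / 2.49
ratio = 1.1080

1.1080


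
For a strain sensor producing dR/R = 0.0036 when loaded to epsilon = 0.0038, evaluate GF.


GF = (dR/R) / epsilon
= 0.0036 / 0.0038
= 0.9474

0.9474


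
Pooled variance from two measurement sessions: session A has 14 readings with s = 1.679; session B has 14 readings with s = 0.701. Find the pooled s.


s_p = sqrt(((n1-1)*s1^2 + (n2-1)*s2^2) / (n1+n2-2))
numerator = (14-1)*1.679^2 + (14-1)*0.701^2 = 36.647533 + 6.388213 = 43.035746
denominator = 14 + 14 - 2 = 26
s_p^2 = 43.035746 / 26 = 1.655221
s_p = sqrt(1.655221) = 1.2866

1.2866


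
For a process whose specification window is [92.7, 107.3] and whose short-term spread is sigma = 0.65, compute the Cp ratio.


Cp = (USL - LSL) / (6 * sigma)
= (107.3 - 92.7) / (6 * 0.65)
= 14.6000 / 3.9000
= 3.7436

3.7436


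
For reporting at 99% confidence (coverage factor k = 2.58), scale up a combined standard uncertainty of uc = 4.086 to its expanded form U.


U = k * uc
U = 2.58 * 4.086
U = 10.5419

10.5419


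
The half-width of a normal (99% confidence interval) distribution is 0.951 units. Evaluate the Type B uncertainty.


u_B = half_width / 2.576
u_B = 0.951 / 2.576
u_B = 0.3692

0.3692


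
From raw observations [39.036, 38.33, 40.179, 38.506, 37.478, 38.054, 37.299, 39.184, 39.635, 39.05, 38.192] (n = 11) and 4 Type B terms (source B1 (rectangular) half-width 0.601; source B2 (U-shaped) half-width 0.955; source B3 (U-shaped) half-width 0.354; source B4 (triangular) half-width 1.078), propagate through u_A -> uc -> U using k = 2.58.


mean = (39.036 + 38.33 + 40.179 + 38.506 + 37.478 + 38.054 + 37.299 + 39.184 + 39.635 + 39.05 + 38.192) / 11 = 38.63118182
s = sqrt(sum((x - mean)^2)/(n-1)) = 0.88233914
u_A = s / sqrt(n) = 0.88233914 / sqrt(11) = 0.26603526
u_B1 = 0.601 / sqrt(3) = 0.34698751
u_B2 = 0.955 / sqrt(2) = 0.67528698
u_B3 = 0.354 / sqrt(2) = 0.2503158
u_B4 = 1.078 / sqrt(6) = 0.44009166
uc = sqrt(0.26603526^2 + 0.34698751^2 + 0.67528698^2 + 0.2503158^2 + 0.44009166^2) = 0.95053999
U = k * uc = 2.58 * 0.95053999
U = 2.4524

2.4524


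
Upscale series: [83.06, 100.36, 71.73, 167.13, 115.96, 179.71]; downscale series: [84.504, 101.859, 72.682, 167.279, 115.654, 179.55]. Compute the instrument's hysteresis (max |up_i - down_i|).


|83.06 - 84.504| = 1.4440
|100.36 - 101.859| = 1.4990
|71.73 - 72.682| = 0.9520
|167.13 - 167.279| = 0.1490
|115.96 - 115.654| = 0.3060
|179.71 - 179.55| = 0.1600
hysteresis = max(diffs) = 1.4990

1.4990


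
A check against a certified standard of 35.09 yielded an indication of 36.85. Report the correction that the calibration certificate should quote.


Correction = standard - reading
= 35.09 - 36.85
= -1.7600

-1.7600


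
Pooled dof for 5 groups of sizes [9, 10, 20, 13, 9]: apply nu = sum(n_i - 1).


nu = sum_i (n_i - 1)
nu = ((9 - 1) + (10 - 1) + (20 - 1) + (13 - 1) + (9 - 1))
nu = 8 + 9 + 19 + 12 + 8
nu = 56

56


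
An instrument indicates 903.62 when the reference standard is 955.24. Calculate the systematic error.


Systematic error = measured - true
= 903.62 - 955.24
= -51.6200

-51.6200


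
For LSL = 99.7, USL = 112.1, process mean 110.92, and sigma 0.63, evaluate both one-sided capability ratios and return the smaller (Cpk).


Cpu = (USL - mean) / (3*sigma) = (112.1 - 110.92) / (3*0.63) = 0.6243
Cpl = (mean - LSL) / (3*sigma) = (110.92 - 99.7) / (3*0.63) = 5.9365
Cpk = min(Cpu, Cpl) = 0.6243

0.6243


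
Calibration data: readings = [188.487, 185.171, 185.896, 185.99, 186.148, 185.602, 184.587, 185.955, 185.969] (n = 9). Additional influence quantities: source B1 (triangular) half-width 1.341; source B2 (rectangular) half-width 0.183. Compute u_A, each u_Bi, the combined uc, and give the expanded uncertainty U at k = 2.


mean = (188.487 + 185.171 + 185.896 + 185.99 + 186.148 + 185.602 + 184.587 + 185.955 + 185.969) / 9 = 185.9783333
s = sqrt(sum((x - mean)^2)/(n-1)) = 1.064129
u_A = s / sqrt(n) = 1.064129 / sqrt(9) = 0.35470967
u_B1 = 1.341 / sqrt(6) = 0.54746096
u_B2 = 0.183 / sqrt(3) = 0.1056551
uc = sqrt(0.35470967^2 + 0.54746096^2 + 0.1056551^2) = 0.66082937
U = k * uc = 2 * 0.66082937
U = 1.3217

1.3217


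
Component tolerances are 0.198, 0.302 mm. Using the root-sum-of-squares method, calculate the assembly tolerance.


RSS = sqrt(0.198^2 + 0.302^2)
= sqrt(0.130408)
= 0.3611

0.3611


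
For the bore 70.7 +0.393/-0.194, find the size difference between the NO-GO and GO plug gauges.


GO = nominal - lower_tol (smallest hole = maximum material condition)
GO = 70.7 - 0.194 = 70.506
NO-GO = nominal + upper_tol (largest hole = least material condition)
NO-GO = 70.7 + 0.393 = 71.093
spread = NO-GO - GO = 71.093 - 70.506 = 0.5870

0.5870


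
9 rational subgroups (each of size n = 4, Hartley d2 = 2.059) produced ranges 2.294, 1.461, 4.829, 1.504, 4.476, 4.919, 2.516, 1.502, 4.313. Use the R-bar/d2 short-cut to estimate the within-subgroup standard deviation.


R_bar = (2.294 + 1.461 + 4.829 + 1.504 + 4.476 + 4.919 + 2.516 + 1.502 + 4.313) / 9
R_bar = 27.814 / 9 = 3.0904444
sigma_hat = R_bar / d2 = 3.0904444 / 2.059 = 1.5009

1.5009


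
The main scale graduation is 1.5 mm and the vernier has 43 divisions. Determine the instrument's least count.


LC = MSD / n_div
= 1.5 / 43
= 0.0349

0.0349


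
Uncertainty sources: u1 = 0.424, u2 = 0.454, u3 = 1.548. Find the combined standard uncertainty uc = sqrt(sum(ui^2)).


uc = sqrt(0.424^2 + 0.454^2 + 1.548^2)
uc = sqrt(2.782196)
uc = 1.6680

1.6680


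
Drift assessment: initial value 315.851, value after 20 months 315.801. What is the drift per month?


rate = (v2 - v1) / months
= (315.801 - 315.851) / 20
= -0.0500 / 20
= -0.0025

-0.0025


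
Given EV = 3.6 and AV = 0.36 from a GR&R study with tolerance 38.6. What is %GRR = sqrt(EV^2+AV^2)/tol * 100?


GRR = sqrt(EV^2 + AV^2) = sqrt(3.6^2 + 0.36^2) = 3.6179552
%GRR = GRR / tol * 100 = 3.6179552 / 38.6 * 100
%GRR = 9.3729

9.3729


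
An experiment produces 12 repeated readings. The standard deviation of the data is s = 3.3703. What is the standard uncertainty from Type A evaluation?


u_A = s / sqrt(n)
u_A = 3.3703 / sqrt(12)
u_A = 3.3703 / 3.4641016
u_A = 0.9729

0.9729


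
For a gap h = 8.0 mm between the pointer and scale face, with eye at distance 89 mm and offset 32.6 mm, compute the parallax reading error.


error = h * offset / d
= 8.0 * 32.6 / 89
= 2.9303

2.9303


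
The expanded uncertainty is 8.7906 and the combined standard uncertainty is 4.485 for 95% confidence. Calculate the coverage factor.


k = U / uc
k = 8.7906 / 4.485
k = 1.96

1.96


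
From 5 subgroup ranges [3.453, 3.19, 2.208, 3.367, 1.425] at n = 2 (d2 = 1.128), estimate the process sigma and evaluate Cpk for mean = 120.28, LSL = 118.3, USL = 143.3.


R_bar = (3.453 + 3.19 + 2.208 + 3.367 + 1.425) / 5 = 2.7286
sigma = R_bar / d2 = 2.7286 / 1.128 = 2.4189716
Cp = (USL - LSL)/(6*sigma) = (143.3 - 118.3)/(6*2.4189716) = 1.7225
Cpu = (143.3 - 120.28)/(3*2.4189716) = 3.1721
Cpl = (120.28 - 118.3)/(3*2.4189716) = 0.2728
Cpk = min(Cpu, Cpl) = 0.2728

0.2728


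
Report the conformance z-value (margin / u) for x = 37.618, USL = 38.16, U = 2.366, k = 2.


u = U / k = 2.366 / 2 = 1.183
margin = |USL - x| = |38.16 - 37.618| = 0.542
z = margin / u = 0.542 / 1.183
z = 0.4582

0.4582


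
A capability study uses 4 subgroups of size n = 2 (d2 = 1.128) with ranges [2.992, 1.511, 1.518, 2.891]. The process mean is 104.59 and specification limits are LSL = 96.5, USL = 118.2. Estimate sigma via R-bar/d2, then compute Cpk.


R_bar = (2.992 + 1.511 + 1.518 + 2.891) / 4 = 2.228
sigma = R_bar / d2 = 2.228 / 1.128 = 1.9751773
Cp = (USL - LSL)/(6*sigma) = (118.2 - 96.5)/(6*1.9751773) = 1.8311
Cpu = (118.2 - 104.59)/(3*1.9751773) = 2.2968
Cpl = (104.59 - 96.5)/(3*1.9751773) = 1.3653
Cpk = min(Cpu, Cpl) = 1.3653

1.3653


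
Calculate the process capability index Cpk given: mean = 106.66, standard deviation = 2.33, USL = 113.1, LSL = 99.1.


Cpu = (USL - mean) / (3*sigma) = (113.1 - 106.66) / (3*2.33) = 0.9213
Cpl = (mean - LSL) / (3*sigma) = (106.66 - 99.1) / (3*2.33) = 1.0815
Cpk = min(Cpu, Cpl) = 0.9213

0.9213


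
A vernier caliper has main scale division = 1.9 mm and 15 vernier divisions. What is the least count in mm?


LC = MSD / n_div
= 1.9 / 15
= 0.1267

0.1267


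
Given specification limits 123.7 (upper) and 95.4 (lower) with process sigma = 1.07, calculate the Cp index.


Cp = (USL - LSL) / (6 * sigma)
= (123.7 - 95.4) / (6 * 1.07)
= 28.3000 / 6.4200
= 4.4081

4.4081


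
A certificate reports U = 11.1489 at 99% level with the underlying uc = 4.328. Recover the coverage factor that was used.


k = U / uc
k = 11.1489 / 4.328
k = 2.576

2.576


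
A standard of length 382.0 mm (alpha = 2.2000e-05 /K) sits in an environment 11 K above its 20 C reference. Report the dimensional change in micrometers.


dL = L * alpha * dT
= 382.0 * 2.2000e-05 * 11
= 0.0924440 mm
dL_um = 0.0924440 * 1000 = 92.4440 um

92.4440


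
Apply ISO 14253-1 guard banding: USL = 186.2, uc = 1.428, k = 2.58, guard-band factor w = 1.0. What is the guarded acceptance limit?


U = k * uc = 2.58 * 1.428 = 3.68424
guard band g = w * U = 1.0 * 3.68424 = 3.68424
AL = USL - g = 186.2 - 3.68424
AL = 182.5158

182.5158


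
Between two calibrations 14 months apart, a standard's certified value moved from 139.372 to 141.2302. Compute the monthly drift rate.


rate = (v2 - v1) / months
= (141.2302 - 139.372) / 14
= 1.8582 / 14
= 0.1327

0.1327


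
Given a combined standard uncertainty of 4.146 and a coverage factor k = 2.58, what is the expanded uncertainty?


U = k * uc
U = 2.58 * 4.146
U = 10.6967

10.6967


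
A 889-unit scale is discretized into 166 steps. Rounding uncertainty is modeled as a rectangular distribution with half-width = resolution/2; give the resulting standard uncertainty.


resolution = range / divisions
resolution = 889 / 166 = 5.3554217
u_res = resolution / (2*sqrt(3))
u_res = 5.3554217 / 3.4641016
u_res = 1.5460

1.5460


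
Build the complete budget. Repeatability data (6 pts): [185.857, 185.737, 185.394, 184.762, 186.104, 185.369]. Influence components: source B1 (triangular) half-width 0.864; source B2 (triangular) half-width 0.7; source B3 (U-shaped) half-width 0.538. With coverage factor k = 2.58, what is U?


mean = (185.857 + 185.737 + 185.394 + 184.762 + 186.104 + 185.369) / 6 = 185.5371667
s = sqrt(sum((x - mean)^2)/(n-1)) = 0.47184464
u_A = s / sqrt(n) = 0.47184464 / sqrt(6) = 0.19262977
u_B1 = 0.864 / sqrt(6) = 0.35272652
u_B2 = 0.7 / sqrt(6) = 0.2857738
u_B3 = 0.538 / sqrt(2) = 0.38042345
uc = sqrt(0.19262977^2 + 0.35272652^2 + 0.2857738^2 + 0.38042345^2) = 0.62282493
U = k * uc = 2.58 * 0.62282493
U = 1.6069

1.6069


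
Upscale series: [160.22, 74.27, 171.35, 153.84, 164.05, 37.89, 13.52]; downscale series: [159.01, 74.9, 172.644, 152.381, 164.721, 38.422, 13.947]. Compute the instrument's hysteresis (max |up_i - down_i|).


|160.22 - 159.01| = 1.2100
|74.27 - 74.9| = 0.6300
|171.35 - 172.644| = 1.2940
|153.84 - 152.381| = 1.4590
|164.05 - 164.721| = 0.6710
|37.89 - 38.422| = 0.5320
|13.52 - 13.947| = 0.4270
hysteresis = max(diffs) = 1.4590

1.4590


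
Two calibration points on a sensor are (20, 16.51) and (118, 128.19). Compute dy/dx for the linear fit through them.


slope = (y2 - y1) / (x2 - x1)
= (128.19 - 16.51) / (118 - 20)
= 111.6800 / 98
= 1.1396

1.1396


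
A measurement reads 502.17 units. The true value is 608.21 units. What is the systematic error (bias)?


Systematic error = measured - true
= 502.17 - 608.21
= -106.0400

-106.0400


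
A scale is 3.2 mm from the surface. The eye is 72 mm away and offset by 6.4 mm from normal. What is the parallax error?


error = h * offset / d
= 3.2 * 6.4 / 72
= 0.2844

0.2844


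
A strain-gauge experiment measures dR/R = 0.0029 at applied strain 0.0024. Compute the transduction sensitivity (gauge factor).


GF = (dR/R) / epsilon
= 0.0029 / 0.0024
= 1.2083

1.2083


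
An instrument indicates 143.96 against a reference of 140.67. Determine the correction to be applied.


Correction = standard - reading
= 140.67 - 143.96
= -3.2900

-3.2900


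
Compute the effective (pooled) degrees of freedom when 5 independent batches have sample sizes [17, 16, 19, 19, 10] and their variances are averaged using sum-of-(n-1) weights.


nu = sum_i (n_i - 1)
nu = ((17 - 1) + (16 - 1) + (19 - 1) + (19 - 1) + (10 - 1))
nu = 16 + 15 + 18 + 18 + 9
nu = 76

76


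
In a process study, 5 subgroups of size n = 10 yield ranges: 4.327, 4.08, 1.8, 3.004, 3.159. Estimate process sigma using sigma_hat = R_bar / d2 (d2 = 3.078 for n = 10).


R_bar = (4.327 + 4.08 + 1.8 + 3.004 + 3.159) / 5
R_bar = 16.37 / 5 = 3.274
sigma_hat = R_bar / d2 = 3.274 / 3.078 = 1.0637

1.0637


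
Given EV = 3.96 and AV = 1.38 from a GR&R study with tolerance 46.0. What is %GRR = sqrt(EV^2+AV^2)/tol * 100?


GRR = sqrt(EV^2 + AV^2) = sqrt(3.96^2 + 1.38^2) = 4.1935665
%GRR = GRR / tol * 100 = 4.1935665 / 46.0 * 100
%GRR = 9.1164

9.1164


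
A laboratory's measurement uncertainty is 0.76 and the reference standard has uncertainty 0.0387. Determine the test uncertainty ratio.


TUR = u_lab / u_ref
= 0.76 / 0.0387
= 19.6382

19.6382


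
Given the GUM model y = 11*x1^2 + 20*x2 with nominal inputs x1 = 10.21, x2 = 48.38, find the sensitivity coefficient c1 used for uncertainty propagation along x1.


y = 11*x1^2 + 20*x2
dy/dx1 = 2*11*x1
Evaluate at x1 = 10.21: c1 = 22 * 10.21
c1 = 224.6200

224.6200


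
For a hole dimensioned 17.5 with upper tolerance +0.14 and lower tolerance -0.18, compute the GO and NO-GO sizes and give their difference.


GO = nominal - lower_tol (smallest hole = maximum material condition)
GO = 17.5 - 0.18 = 17.32
NO-GO = nominal + upper_tol (largest hole = least material condition)
NO-GO = 17.5 + 0.14 = 17.64
spread = NO-GO - GO = 17.64 - 17.32 = 0.3200

0.3200


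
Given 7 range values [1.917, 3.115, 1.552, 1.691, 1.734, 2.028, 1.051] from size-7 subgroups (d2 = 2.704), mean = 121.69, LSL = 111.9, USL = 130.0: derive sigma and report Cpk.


R_bar = (1.917 + 3.115 + 1.552 + 1.691 + 1.734 + 2.028 + 1.051) / 7 = 1.8697143
sigma = R_bar / d2 = 1.8697143 / 2.704 = 0.69146239
Cp = (USL - LSL)/(6*sigma) = (130.0 - 111.9)/(6*0.69146239) = 4.3627
Cpu = (130.0 - 121.69)/(3*0.69146239) = 4.0060
Cpl = (121.69 - 111.9)/(3*0.69146239) = 4.7195
Cpk = min(Cpu, Cpl) = 4.0060

4.0060


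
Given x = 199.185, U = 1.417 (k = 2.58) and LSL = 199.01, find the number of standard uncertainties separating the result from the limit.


u = U / k = 1.417 / 2.58 = 0.54922481
margin = |LSL - x| = |199.01 - 199.185| = 0.175
z = margin / u = 0.175 / 0.54922481
z = 0.3186

0.3186


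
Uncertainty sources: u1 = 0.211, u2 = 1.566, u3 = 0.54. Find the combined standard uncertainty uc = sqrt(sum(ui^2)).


uc = sqrt(0.211^2 + 1.566^2 + 0.54^2)
uc = sqrt(2.788477)
uc = 1.6699

1.6699


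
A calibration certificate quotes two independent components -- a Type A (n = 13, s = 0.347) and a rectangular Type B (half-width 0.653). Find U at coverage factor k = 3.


u_A = s / sqrt(n) = 0.347 / sqrt(13) = 0.096240484
u_B = half_width / sqrt(3) = 0.653 / sqrt(3) = 0.37700973
uc = sqrt(u_A^2 + u_B^2) = sqrt(0.096240484^2 + 0.37700973^2) = 0.38909969
U = k * uc = 3 * 0.38909969
U = 1.1673

1.1673


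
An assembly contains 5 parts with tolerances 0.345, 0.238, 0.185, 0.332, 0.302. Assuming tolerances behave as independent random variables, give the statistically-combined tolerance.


RSS = sqrt(0.345^2 + 0.238^2 + 0.185^2 + 0.332^2 + 0.302^2)
= sqrt(0.411322)
= 0.6413

0.6413


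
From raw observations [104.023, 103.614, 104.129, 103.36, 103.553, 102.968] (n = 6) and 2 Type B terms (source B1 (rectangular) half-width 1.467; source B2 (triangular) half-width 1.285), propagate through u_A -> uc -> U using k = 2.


mean = (104.023 + 103.614 + 104.129 + 103.36 + 103.553 + 102.968) / 6 = 103.6078333
s = sqrt(sum((x - mean)^2)/(n-1)) = 0.42844622
u_A = s / sqrt(n) = 0.42844622 / sqrt(6) = 0.17491244
u_B1 = 1.467 / sqrt(3) = 0.84697284
u_B2 = 1.285 / sqrt(6) = 0.52459905
uc = sqrt(0.17491244^2 + 0.84697284^2 + 0.52459905^2) = 1.0115145
U = k * uc = 2 * 1.0115145
U = 2.0230

2.0230


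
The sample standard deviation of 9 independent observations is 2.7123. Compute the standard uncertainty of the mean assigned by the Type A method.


u_A = s / sqrt(n)
u_A = 2.7123 / sqrt(9)
u_A = 2.7123 / 3
u_A = 0.9041

0.9041


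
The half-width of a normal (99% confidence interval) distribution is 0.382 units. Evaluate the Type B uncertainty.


u_B = half_width / 2.576
u_B = 0.382 / 2.576
u_B = 0.1483

0.1483


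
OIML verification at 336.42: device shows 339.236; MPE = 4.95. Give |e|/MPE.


e = indication - reference = 339.236 - 336.42 = 2.8160
|e| = 2.8160
ratio = |e| / MPE = 2.8160 / 4.95
ratio = 0.5689

0.5689


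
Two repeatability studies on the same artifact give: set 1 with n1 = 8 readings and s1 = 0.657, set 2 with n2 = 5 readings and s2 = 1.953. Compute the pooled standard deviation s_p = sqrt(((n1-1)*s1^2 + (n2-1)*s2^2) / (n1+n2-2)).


s_p = sqrt(((n1-1)*s1^2 + (n2-1)*s2^2) / (n1+n2-2))
numerator = (8-1)*0.657^2 + (5-1)*1.953^2 = 3.021543 + 15.256836 = 18.278379
denominator = 8 + 5 - 2 = 11
s_p^2 = 18.278379 / 11 = 1.6616708
s_p = sqrt(1.6616708) = 1.2891

1.2891


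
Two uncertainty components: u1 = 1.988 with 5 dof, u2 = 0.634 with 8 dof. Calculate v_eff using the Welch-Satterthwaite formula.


uc = sqrt(u1^2 + u2^2) = sqrt(1.988^2 + 0.634^2) = 2.086648
v_eff = uc^4 / (u1^4/v1 + u2^4/v2)
= 2.086648^4 / (1.988^4/5 + 0.634^4/8)
= 18.958186 / 3.1440845
v_eff = 6.0298

6.0298


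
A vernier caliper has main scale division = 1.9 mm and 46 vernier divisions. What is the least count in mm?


LC = MSD / n_div
= 1.9 / 46
= 0.0413

0.0413


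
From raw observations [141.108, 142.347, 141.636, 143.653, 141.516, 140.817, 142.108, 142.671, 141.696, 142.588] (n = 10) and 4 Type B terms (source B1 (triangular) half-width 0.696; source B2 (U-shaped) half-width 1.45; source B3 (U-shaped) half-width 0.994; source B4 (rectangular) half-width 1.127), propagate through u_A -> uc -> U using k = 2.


mean = (141.108 + 142.347 + 141.636 + 143.653 + 141.516 + 140.817 + 142.108 + 142.671 + 141.696 + 142.588) / 10 = 142.014
s = sqrt(sum((x - mean)^2)/(n-1)) = 0.83751139
u_A = s / sqrt(n) = 0.83751139 / sqrt(10) = 0.26484436
u_B1 = 0.696 / sqrt(6) = 0.28414081
u_B2 = 1.45 / sqrt(2) = 1.0253048
u_B3 = 0.994 / sqrt(2) = 0.70286414
u_B4 = 1.127 / sqrt(3) = 0.65067375
uc = sqrt(0.26484436^2 + 0.28414081^2 + 1.0253048^2 + 0.70286414^2 + 0.65067375^2) = 1.4558581
U = k * uc = 2 * 1.4558581
U = 2.9117

2.9117


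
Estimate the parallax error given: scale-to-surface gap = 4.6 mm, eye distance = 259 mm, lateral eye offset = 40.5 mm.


error = h * offset / d
= 4.6 * 40.5 / 259
= 0.7193

0.7193


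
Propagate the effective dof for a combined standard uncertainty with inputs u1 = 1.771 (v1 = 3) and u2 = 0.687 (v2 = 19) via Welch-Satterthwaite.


uc = sqrt(u1^2 + u2^2) = sqrt(1.771^2 + 0.687^2) = 1.8995815
v_eff = uc^4 / (u1^4/v1 + u2^4/v2)
= 1.8995815^4 / (1.771^4/3 + 0.687^4/19)
= 13.020622 / 3.2908113
v_eff = 3.9567

3.9567


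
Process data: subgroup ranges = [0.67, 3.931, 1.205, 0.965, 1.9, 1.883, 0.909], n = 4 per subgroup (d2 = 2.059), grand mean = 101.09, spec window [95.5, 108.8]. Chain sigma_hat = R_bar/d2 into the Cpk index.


R_bar = (0.67 + 3.931 + 1.205 + 0.965 + 1.9 + 1.883 + 0.909) / 7 = 1.6375714
sigma = R_bar / d2 = 1.6375714 / 2.059 = 0.79532365
Cp = (USL - LSL)/(6*sigma) = (108.8 - 95.5)/(6*0.79532365) = 2.7871
Cpu = (108.8 - 101.09)/(3*0.79532365) = 3.2314
Cpl = (101.09 - 95.5)/(3*0.79532365) = 2.3429
Cpk = min(Cpu, Cpl) = 2.3429

2.3429


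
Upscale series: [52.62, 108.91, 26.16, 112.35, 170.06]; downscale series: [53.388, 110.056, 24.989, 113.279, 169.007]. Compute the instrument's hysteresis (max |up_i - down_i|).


|52.62 - 53.388| = 0.7680
|108.91 - 110.056| = 1.1460
|26.16 - 24.989| = 1.1710
|112.35 - 113.279| = 0.9290
|170.06 - 169.007| = 1.0530
hysteresis = max(diffs) = 1.1710

1.1710


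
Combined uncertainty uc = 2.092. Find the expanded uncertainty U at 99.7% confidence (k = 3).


U = k * uc
U = 3 * 2.092
U = 6.2760

6.2760


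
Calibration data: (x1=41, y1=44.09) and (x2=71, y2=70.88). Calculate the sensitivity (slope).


slope = (y2 - y1) / (x2 - x1)
= (70.88 - 44.09) / (71 - 41)
= 26.7900 / 30
= 0.8930

0.8930


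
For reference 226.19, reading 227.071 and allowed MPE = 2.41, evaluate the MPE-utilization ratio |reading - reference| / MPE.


e = indication - reference = 227.071 - 226.19 = 0.8810
|e| = 0.8810
ratio = |e| / MPE = 0.8810 / 2.41
ratio = 0.3656

0.3656


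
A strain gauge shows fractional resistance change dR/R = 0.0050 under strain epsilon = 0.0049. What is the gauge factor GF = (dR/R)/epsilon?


GF = (dR/R) / epsilon
= 0.0050 / 0.0049
= 1.0204

1.0204


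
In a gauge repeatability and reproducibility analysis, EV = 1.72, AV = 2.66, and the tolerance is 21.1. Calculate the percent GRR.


GRR = sqrt(EV^2 + AV^2) = sqrt(1.72^2 + 2.66^2) = 3.167649
%GRR = GRR / tol * 100 = 3.167649 / 21.1 * 100
%GRR = 15.0126

15.0126


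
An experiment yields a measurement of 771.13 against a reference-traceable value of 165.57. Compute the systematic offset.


Systematic error = measured - true
= 771.13 - 165.57
= 605.5600

605.5600


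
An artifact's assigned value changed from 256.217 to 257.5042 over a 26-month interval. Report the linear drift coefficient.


rate = (v2 - v1) / months
= (257.5042 - 256.217) / 26
= 1.2872 / 26
= 0.0495

0.0495


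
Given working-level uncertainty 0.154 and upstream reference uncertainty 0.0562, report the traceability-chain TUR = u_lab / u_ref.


TUR = u_lab / u_ref
= 0.154 / 0.0562
= 2.7402

2.7402


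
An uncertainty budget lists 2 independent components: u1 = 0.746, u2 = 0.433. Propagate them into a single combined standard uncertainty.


uc = sqrt(0.746^2 + 0.433^2)
uc = sqrt(0.744005)
uc = 0.8626

0.8626


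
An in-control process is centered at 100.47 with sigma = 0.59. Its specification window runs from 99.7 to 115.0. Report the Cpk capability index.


Cpu = (USL - mean) / (3*sigma) = (115.0 - 100.47) / (3*0.59) = 8.2090
Cpl = (mean - LSL) / (3*sigma) = (100.47 - 99.7) / (3*0.59) = 0.4350
Cpk = min(Cpu, Cpl) = 0.4350

0.4350


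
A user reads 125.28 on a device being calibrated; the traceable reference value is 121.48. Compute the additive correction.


Correction = standard - reading
= 121.48 - 125.28
= -3.8000

-3.8000


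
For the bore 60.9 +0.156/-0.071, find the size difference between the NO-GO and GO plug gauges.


GO = nominal - lower_tol (smallest hole = maximum material condition)
GO = 60.9 - 0.071 = 60.829
NO-GO = nominal + upper_tol (largest hole = least material condition)
NO-GO = 60.9 + 0.156 = 61.056
spread = NO-GO - GO = 61.056 - 60.829 = 0.2270

0.2270


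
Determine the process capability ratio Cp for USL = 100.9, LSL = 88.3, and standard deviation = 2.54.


Cp = (USL - LSL) / (6 * sigma)
= (100.9 - 88.3) / (6 * 2.54)
= 12.6000 / 15.2400
= 0.8268

0.8268


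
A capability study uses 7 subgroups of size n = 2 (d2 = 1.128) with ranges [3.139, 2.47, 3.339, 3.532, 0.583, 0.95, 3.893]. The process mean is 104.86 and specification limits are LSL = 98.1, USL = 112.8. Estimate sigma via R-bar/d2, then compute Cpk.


R_bar = (3.139 + 2.47 + 3.339 + 3.532 + 0.583 + 0.95 + 3.893) / 7 = 2.558
sigma = R_bar / d2 = 2.558 / 1.128 = 2.2677305
Cp = (USL - LSL)/(6*sigma) = (112.8 - 98.1)/(6*2.2677305) = 1.0804
Cpu = (112.8 - 104.86)/(3*2.2677305) = 1.1671
Cpl = (104.86 - 98.1)/(3*2.2677305) = 0.9937
Cpk = min(Cpu, Cpl) = 0.9937

0.9937


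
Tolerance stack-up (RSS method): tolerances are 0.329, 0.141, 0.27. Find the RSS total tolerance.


RSS = sqrt(0.329^2 + 0.141^2 + 0.27^2)
= sqrt(0.201022)
= 0.4484

0.4484


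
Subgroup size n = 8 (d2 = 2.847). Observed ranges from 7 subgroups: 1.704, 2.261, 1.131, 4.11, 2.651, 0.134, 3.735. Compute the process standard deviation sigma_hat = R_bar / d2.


R_bar = (1.704 + 2.261 + 1.131 + 4.11 + 2.651 + 0.134 + 3.735) / 7
R_bar = 15.726 / 7 = 2.2465714
sigma_hat = R_bar / d2 = 2.2465714 / 2.847 = 0.7891

0.7891


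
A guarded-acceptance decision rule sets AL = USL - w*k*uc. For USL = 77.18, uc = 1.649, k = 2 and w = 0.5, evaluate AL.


U = k * uc = 2 * 1.649 = 3.298
guard band g = w * U = 0.5 * 3.298 = 1.649
AL = USL - g = 77.18 - 1.649
AL = 75.5310

75.5310


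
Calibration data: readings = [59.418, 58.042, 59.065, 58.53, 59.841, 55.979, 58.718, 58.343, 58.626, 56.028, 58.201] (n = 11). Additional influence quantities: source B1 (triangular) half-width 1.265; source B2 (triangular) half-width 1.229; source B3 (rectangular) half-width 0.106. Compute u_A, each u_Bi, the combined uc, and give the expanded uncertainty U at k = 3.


mean = (59.418 + 58.042 + 59.065 + 58.53 + 59.841 + 55.979 + 58.718 + 58.343 + 58.626 + 56.028 + 58.201) / 11 = 58.25372727
s = sqrt(sum((x - mean)^2)/(n-1)) = 1.2307484
u_A = s / sqrt(n) = 1.2307484 / sqrt(11) = 0.3710846
u_B1 = 1.265 / sqrt(6) = 0.51643409
u_B2 = 1.229 / sqrt(6) = 0.50173715
u_B3 = 0.106 / sqrt(3) = 0.061199129
uc = sqrt(0.3710846^2 + 0.51643409^2 + 0.50173715^2 + 0.061199129^2) = 0.81233826
U = k * uc = 3 * 0.81233826
U = 2.4370

2.4370
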